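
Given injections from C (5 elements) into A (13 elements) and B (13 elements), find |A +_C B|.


The pushout A +_C B identifies the images of C in A and B.
|A +_C B| = |A| + |B| - |C| (for injections).
= 13 + 13 - 5 = 21

21


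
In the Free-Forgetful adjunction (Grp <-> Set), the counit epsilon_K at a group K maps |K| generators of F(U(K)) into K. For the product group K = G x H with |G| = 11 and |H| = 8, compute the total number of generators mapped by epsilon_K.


The counit epsilon_K: F(U(K)) -> K of the Free-Forgetful adjunction
maps |K| generators of F(U(K)) into K. For K = G x H (the product group),
|G x H| = |G| * |H|.
Total generators mapped = 11 * 8 = 88.

88


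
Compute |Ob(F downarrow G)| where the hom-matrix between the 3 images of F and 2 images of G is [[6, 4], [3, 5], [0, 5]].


Objects of (F downarrow G) are triples (a, b, h: F(a)->G(b)).
The count equals the sum of all entries in the hom-matrix.
sum(row 0) = 10
sum(row 1) = 8
sum(row 2) = 5
Grand total = 23

23


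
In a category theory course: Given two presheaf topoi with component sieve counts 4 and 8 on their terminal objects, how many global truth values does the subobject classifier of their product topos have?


In a product of presheaf topoi E_1 x E_2, the subobject classifier
is Omega = Omega_1 x Omega_2 (componentwise), so
|Omega(top)| = |Omega_1(top_1)| * |Omega_2(top_2)|.
= 4 * 8 = 32.

32


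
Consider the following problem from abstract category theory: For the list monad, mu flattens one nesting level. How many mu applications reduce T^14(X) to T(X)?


Each application of mu: T^2 -> T removes one layer of nesting.
Starting at depth 14 (i.e., T^14(X)), we need to reach T(X).
Number of mu applications = 14 - 1 = 13

13


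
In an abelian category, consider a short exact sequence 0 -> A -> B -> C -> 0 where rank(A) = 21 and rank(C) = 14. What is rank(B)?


For a short exact sequence 0 -> A -> B -> C -> 0,
rank is additive: rank(B) = rank(A) + rank(C).
rank(B) = 21 + 14 = 35

35


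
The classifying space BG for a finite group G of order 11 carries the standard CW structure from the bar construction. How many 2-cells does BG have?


In the bar-construction CW model of BG, the n-cells are indexed by
n-tuples [g_1|...|g_n] of non-identity elements of G (degenerate
simplices with some g_i = e do not contribute cells), so there are
(|G| - 1)^n n-cells.
For dim = 2 with |G| = 11:
cells = (11 - 1)^2 = 10^2 = 100

100


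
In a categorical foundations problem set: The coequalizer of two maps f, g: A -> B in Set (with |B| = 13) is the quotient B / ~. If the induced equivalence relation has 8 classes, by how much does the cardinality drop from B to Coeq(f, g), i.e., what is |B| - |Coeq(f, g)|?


The coequalizer Coeq(f, g) = B / ~ has one element per equivalence class.
|B| = 13, |Coeq(f, g)| = 8.
|B| - |Coeq(f, g)| = 13 - 8 = 5.

5


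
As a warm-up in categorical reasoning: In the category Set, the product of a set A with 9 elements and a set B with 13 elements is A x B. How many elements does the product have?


In Set, the product A x B is the Cartesian product.
By the universal property, |A x B| = |A| * |B|.
|A x B| = 9 * 13 = 117

117


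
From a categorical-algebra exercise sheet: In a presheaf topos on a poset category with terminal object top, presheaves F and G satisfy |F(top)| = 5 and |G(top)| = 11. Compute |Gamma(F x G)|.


Global sections of a presheaf on a poset with terminal top satisfy
Gamma(H) ~ H(top). Presheaves admit pointwise products, so
(F x G)(top) = F(top) x G(top) (Cartesian product).
|Gamma(F x G)| = |F(top)| * |G(top)| = 5 * 11 = 55.

55


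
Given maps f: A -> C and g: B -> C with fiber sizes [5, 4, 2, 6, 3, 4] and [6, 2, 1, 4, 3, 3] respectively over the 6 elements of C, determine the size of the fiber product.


The pullback A x_C B consists of pairs (a, b) with f(a) = g(b).
For each element c in C, the fiber product has |f^-1(c)| * |g^-1(c)| elements.
Summing over C: 5 * 6 + 4 * 2 + 2 * 1 + 6 * 4 + 3 * 3 + 4 * 3
= 30 + 8 + 2 + 24 + 9 + 12 = 85

85


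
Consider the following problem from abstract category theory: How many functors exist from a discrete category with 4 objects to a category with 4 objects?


A functor from a discrete category C to D is determined by
where each object maps. Each of the 4 objects of C can map
to any of the 4 objects of D independently.
Number of functors = 4^4 = 256

256


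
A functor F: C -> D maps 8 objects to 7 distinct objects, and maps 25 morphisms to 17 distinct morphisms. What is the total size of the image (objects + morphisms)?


The image of F consists of distinct objects and distinct morphisms.
|Im(F)| on objects = 7
|Im(F)| on morphisms = 17
Total image cardinality = 7 + 17 = 24

24


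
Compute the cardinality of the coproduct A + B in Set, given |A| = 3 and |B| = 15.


In Set, the coproduct A + B is the disjoint union.
|A + B| = |A| + |B| = 3 + 15 = 18

18


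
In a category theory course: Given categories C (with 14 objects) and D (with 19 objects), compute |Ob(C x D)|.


The product category C x D has objects that are pairs (c, d).
Number of pairs = |Ob(C)| * |Ob(D)| = 14 * 19 = 266

266


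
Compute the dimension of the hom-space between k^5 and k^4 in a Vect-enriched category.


In Vect-enriched categories, Hom(k^n, k^m) is the space of m x n matrices.
dim(Hom(k^5, k^4)) = 4 * 5 = 20

20


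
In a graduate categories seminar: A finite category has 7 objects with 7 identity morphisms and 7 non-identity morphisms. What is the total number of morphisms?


Each object has an identity morphism, giving 7 identities.
Adding the 7 non-identity morphisms:
Total = 7 + 7 = 14

14


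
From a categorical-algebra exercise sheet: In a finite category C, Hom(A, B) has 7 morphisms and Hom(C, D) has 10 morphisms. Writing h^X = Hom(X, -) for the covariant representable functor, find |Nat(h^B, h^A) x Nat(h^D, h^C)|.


By the Yoneda lemma, Nat(h^B, h^A) is isomorphic to Hom(A, B),
so |Nat(h^B, h^A)| = |Hom(A, B)| and |Nat(h^D, h^C)| = |Hom(C, D)|.
|Hom(A, B)| = 7, |Hom(C, D)| = 10.
|Nat(h^B, h^A) x Nat(h^D, h^C)| = 7 * 10 = 70

70


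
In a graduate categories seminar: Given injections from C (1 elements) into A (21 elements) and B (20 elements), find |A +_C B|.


The pushout A +_C B identifies the images of C in A and B.
|A +_C B| = |A| + |B| - |C| (for injections).
= 21 + 20 - 1 = 40

40


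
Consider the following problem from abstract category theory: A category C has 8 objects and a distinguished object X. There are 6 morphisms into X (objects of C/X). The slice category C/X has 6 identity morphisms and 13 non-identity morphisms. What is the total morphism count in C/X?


In the slice category C/X, objects are morphisms to X.
Identity morphisms: 6 (one per object of C/X).
Non-identity morphisms: 13.
Total = 6 + 13 = 19

19


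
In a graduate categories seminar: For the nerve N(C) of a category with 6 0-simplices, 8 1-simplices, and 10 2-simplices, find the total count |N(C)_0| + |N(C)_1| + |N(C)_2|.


The 2-skeleton of the nerve N(C) consists of simplices in dimensions 0, 1, 2:
  |N(C)_0| = 6 (objects)
  |N(C)_1| = 8 (morphisms)
  |N(C)_2| = 10 (composable pairs)
Total = 6 + 8 + 10 = 24

24


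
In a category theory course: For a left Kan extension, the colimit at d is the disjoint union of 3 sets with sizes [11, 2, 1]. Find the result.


Pointwise, the left Kan extension (Lan_F H)(d) is the colimit, indexed
by the comma category (F downarrow d), of H composed with the
projection (F downarrow d) -> C. Here that colimit is given
as a coproduct (disjoint union) of sets, so its cardinality is the
sum of the sizes of the summands.
Coproduct of sets with sizes: 11 + 2 + 1
= 14

14


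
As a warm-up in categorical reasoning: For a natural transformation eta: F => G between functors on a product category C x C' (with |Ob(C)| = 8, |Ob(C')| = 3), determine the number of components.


A natural transformation eta: F => G assigns one component morphism per
object of the domain category.
The domain is the product category C x C', so
|Ob(C x C')| = |Ob(C)| * |Ob(C')| = 8 * 3 = 24.
Therefore eta has 24 component morphisms.

24


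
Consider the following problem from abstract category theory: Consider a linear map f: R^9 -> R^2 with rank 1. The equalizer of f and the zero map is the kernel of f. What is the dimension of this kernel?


The equalizer of f and the zero map is ker(f).
By the rank-nullity theorem: dim(ker(f)) = dim(domain) - rank(f).
dim(ker(f)) = 9 - 1 = 8

8


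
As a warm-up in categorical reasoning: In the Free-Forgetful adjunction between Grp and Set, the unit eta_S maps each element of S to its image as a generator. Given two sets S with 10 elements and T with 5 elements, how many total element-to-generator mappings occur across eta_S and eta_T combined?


The unit eta_X: X -> U(F(X)) of the Free-Forgetful adjunction
maps each element of X to a generator of F(X). For X = S + T (disjoint
union in Set), |S + T| = |S| + |T|.
Total mappings = 10 + 5 = 15.

15


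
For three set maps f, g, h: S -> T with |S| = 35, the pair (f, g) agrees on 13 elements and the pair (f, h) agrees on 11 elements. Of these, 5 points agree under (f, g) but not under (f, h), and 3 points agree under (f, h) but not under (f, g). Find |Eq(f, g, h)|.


Eq(f, g, h) is the triple-agreement set: points in S where all three
maps take the same value. Using inclusion-exclusion on the pairwise data:
Pair (f, g) agrees on 13 points; pair (f, h) on 11 points.
Points agreeing under (f, g) but not (f, h) = 5; under (f, h) but not (f, g) = 3.
Triple-agreement = agreement-in-(f, g) minus points that agree under (f, g) but not (f, h):
|Eq(f, g, h)| = 13 - 5 = 8
(cross-check via (f, h): 11 - 3 = 8.)

8


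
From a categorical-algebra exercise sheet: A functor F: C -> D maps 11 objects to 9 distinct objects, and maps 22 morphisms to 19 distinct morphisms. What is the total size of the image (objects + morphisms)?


The image of F consists of distinct objects and distinct morphisms.
|Im(F)| on objects = 9
|Im(F)| on morphisms = 19
Total image cardinality = 9 + 19 = 28

28


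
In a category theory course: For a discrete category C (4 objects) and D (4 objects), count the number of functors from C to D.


A functor from a discrete category C to D is determined by
where each object maps. Each of the 4 objects of C can map
to any of the 4 objects of D independently.
Number of functors = 4^4 = 256

256


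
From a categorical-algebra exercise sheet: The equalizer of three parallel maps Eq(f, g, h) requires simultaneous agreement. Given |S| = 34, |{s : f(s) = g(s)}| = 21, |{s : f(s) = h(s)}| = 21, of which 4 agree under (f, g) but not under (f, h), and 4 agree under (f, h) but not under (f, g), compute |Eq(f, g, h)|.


Eq(f, g, h) is the triple-agreement set: points in S where all three
maps take the same value. Using inclusion-exclusion on the pairwise data:
Pair (f, g) agrees on 21 points; pair (f, h) on 21 points.
Points agreeing under (f, g) but not (f, h) = 4; under (f, h) but not (f, g) = 4.
Triple-agreement = agreement-in-(f, g) minus points that agree under (f, g) but not (f, h):
|Eq(f, g, h)| = 21 - 4 = 17
(cross-check via (f, h): 21 - 4 = 17.)

17


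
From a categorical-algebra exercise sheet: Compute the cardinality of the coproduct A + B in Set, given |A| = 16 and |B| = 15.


In Set, the coproduct A + B is the disjoint union.
|A + B| = |A| + |B| = 16 + 15 = 31

31


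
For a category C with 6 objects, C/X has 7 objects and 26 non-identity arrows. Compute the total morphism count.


In the slice category C/X, objects are morphisms to X.
Identity morphisms: 7 (one per object of C/X).
Non-identity morphisms: 26.
Total = 7 + 26 = 33

33


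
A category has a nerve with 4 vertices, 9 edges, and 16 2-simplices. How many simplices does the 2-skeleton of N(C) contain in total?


The 2-skeleton of the nerve N(C) consists of simplices in dimensions 0, 1, 2:
  |N(C)_0| = 4 (objects)
  |N(C)_1| = 9 (morphisms)
  |N(C)_2| = 16 (composable pairs)
Total = 4 + 9 + 16 = 29

29


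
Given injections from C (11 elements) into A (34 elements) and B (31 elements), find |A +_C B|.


The pushout A +_C B identifies the images of C in A and B.
|A +_C B| = |A| + |B| - |C| (for injections).
= 34 + 31 - 11 = 54

54


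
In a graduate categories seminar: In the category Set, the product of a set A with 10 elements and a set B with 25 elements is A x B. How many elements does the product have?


In Set, the product A x B is the Cartesian product.
By the universal property, |A x B| = |A| * |B|.
|A x B| = 10 * 25 = 250

250


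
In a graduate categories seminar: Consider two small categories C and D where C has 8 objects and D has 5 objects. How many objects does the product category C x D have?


The product category C x D has objects that are pairs (c, d).
Number of pairs = |Ob(C)| * |Ob(D)| = 8 * 5 = 40

40


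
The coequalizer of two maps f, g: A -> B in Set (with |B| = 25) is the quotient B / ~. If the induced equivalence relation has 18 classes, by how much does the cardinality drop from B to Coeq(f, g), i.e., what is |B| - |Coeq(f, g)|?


The coequalizer Coeq(f, g) = B / ~ has one element per equivalence class.
|B| = 25, |Coeq(f, g)| = 18.
|B| - |Coeq(f, g)| = 25 - 18 = 7.

7


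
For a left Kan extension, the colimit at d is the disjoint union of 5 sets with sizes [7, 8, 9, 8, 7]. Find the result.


Pointwise, the left Kan extension (Lan_F H)(d) is the colimit, indexed
by the comma category (F downarrow d), of H composed with the
projection (F downarrow d) -> C. Here that colimit is given
as a coproduct (disjoint union) of sets, so its cardinality is the
sum of the sizes of the summands.
Coproduct of sets with sizes: 7 + 8 + 9 + 8 + 7
= 39

39


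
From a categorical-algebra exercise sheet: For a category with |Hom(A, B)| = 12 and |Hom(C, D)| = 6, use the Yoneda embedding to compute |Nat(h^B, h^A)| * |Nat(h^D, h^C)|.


By the Yoneda lemma, Nat(h^B, h^A) is isomorphic to Hom(A, B),
so |Nat(h^B, h^A)| = |Hom(A, B)| and |Nat(h^D, h^C)| = |Hom(C, D)|.
|Hom(A, B)| = 12, |Hom(C, D)| = 6.
|Nat(h^B, h^A) x Nat(h^D, h^C)| = 12 * 6 = 72

72


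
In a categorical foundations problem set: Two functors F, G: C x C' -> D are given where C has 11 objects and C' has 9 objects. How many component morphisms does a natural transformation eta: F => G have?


A natural transformation eta: F => G assigns one component morphism per
object of the domain category.
The domain is the product category C x C', so
|Ob(C x C')| = |Ob(C)| * |Ob(C')| = 11 * 9 = 99.
Therefore eta has 99 component morphisms.

99


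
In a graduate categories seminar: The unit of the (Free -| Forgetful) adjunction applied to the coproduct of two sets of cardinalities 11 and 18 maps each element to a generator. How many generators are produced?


The unit eta_X: X -> U(F(X)) of the Free-Forgetful adjunction
maps each element of X to a generator of F(X). For X = S + T (disjoint
union in Set), |S + T| = |S| + |T|.
Total mappings = 11 + 18 = 29.

29


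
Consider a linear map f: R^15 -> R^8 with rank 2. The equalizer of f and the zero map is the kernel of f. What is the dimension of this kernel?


The equalizer of f and the zero map is ker(f).
By the rank-nullity theorem: dim(ker(f)) = dim(domain) - rank(f).
dim(ker(f)) = 15 - 2 = 13

13


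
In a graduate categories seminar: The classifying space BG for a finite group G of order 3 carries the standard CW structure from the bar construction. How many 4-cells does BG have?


In the bar-construction CW model of BG, the n-cells are indexed by
n-tuples [g_1|...|g_n] of non-identity elements of G (degenerate
simplices with some g_i = e do not contribute cells), so there are
(|G| - 1)^n n-cells.
For dim = 4 with |G| = 3:
cells = (3 - 1)^4 = 2^4 = 16

16


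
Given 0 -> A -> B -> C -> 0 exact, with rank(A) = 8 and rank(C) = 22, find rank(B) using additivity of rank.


For a short exact sequence 0 -> A -> B -> C -> 0,
rank is additive: rank(B) = rank(A) + rank(C).
rank(B) = 8 + 22 = 30

30


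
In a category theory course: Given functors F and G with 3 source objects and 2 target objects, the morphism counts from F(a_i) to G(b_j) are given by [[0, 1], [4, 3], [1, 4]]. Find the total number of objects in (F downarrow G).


Objects of (F downarrow G) are triples (a, b, h: F(a)->G(b)).
The count equals the sum of all entries in the hom-matrix.
sum(row 0) = 1
sum(row 1) = 7
sum(row 2) = 5
Grand total = 13

13


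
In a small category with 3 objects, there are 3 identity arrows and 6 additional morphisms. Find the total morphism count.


Each object has an identity morphism, giving 3 identities.
Adding the 6 non-identity morphisms:
Total = 3 + 6 = 9

9


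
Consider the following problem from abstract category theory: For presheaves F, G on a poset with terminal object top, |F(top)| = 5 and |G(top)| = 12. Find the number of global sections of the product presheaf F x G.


Global sections of a presheaf on a poset with terminal top satisfy
Gamma(H) ~ H(top). Presheaves admit pointwise products, so
(F x G)(top) = F(top) x G(top) (Cartesian product).
|Gamma(F x G)| = |F(top)| * |G(top)| = 5 * 12 = 60.

60


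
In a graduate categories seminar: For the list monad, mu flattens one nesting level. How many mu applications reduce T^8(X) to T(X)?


Each application of mu: T^2 -> T removes one layer of nesting.
Starting at depth 8 (i.e., T^8(X)), we need to reach T(X).
Number of mu applications = 8 - 1 = 7

7


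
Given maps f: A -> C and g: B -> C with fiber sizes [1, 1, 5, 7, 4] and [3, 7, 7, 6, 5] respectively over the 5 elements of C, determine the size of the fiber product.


The pullback A x_C B consists of pairs (a, b) with f(a) = g(b).
For each element c in C, the fiber product has |f^-1(c)| * |g^-1(c)| elements.
Summing over C: 1 * 3 + 1 * 7 + 5 * 7 + 7 * 6 + 4 * 5
= 3 + 7 + 35 + 42 + 20 = 107

107


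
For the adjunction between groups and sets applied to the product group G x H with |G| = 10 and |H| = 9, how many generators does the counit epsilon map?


The counit epsilon_K: F(U(K)) -> K of the Free-Forgetful adjunction
maps |K| generators of F(U(K)) into K. For K = G x H (the product group),
|G x H| = |G| * |H|.
Total generators mapped = 10 * 9 = 90.

90


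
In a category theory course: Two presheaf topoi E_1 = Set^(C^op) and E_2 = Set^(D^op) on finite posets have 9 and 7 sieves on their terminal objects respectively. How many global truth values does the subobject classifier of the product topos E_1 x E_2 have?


In a product of presheaf topoi E_1 x E_2, the subobject classifier
is Omega = Omega_1 x Omega_2 (componentwise), so
|Omega(top)| = |Omega_1(top_1)| * |Omega_2(top_2)|.
= 9 * 7 = 63.

63


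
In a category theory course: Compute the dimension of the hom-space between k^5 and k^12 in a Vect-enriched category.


In Vect-enriched categories, Hom(k^n, k^m) is the space of m x n matrices.
dim(Hom(k^5, k^12)) = 12 * 5 = 60

60


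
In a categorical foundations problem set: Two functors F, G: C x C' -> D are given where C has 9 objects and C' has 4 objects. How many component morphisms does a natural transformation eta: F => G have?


A natural transformation eta: F => G assigns one component morphism per
object of the domain category.
The domain is the product category C x C', so
|Ob(C x C')| = |Ob(C)| * |Ob(C')| = 9 * 4 = 36.
Therefore eta has 36 component morphisms.

36


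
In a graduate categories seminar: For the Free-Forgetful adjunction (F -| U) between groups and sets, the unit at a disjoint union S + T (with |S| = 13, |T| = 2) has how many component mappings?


The unit eta_X: X -> U(F(X)) of the Free-Forgetful adjunction
maps each element of X to a generator of F(X). For X = S + T (disjoint
union in Set), |S + T| = |S| + |T|.
Total mappings = 13 + 2 = 15.

15


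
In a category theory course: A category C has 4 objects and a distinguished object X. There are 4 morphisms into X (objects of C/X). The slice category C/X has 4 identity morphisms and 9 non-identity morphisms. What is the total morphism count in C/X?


In the slice category C/X, objects are morphisms to X.
Identity morphisms: 4 (one per object of C/X).
Non-identity morphisms: 9.
Total = 4 + 9 = 13

13


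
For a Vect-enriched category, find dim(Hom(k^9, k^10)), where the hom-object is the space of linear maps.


In Vect-enriched categories, Hom(k^n, k^m) is the space of m x n matrices.
dim(Hom(k^9, k^10)) = 10 * 9 = 90

90


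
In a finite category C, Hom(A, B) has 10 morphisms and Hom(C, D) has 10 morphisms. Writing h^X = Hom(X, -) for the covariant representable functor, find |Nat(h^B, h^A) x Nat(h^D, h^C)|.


By the Yoneda lemma, Nat(h^B, h^A) is isomorphic to Hom(A, B),
so |Nat(h^B, h^A)| = |Hom(A, B)| and |Nat(h^D, h^C)| = |Hom(C, D)|.
|Hom(A, B)| = 10, |Hom(C, D)| = 10.
|Nat(h^B, h^A) x Nat(h^D, h^C)| = 10 * 10 = 100

100


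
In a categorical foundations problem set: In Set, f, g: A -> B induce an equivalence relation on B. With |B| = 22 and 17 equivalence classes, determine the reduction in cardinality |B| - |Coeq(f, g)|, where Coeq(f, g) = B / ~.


The coequalizer Coeq(f, g) = B / ~ has one element per equivalence class.
|B| = 22, |Coeq(f, g)| = 17.
|B| - |Coeq(f, g)| = 22 - 17 = 5.

5


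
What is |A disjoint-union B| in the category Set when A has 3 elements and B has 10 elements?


In Set, the coproduct A + B is the disjoint union.
|A + B| = |A| + |B| = 3 + 10 = 13

13


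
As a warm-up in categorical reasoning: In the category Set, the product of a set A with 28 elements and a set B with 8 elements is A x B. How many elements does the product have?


In Set, the product A x B is the Cartesian product.
By the universal property, |A x B| = |A| * |B|.
|A x B| = 28 * 8 = 224

224


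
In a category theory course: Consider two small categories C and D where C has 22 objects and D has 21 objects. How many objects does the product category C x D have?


The product category C x D has objects that are pairs (c, d).
Number of pairs = |Ob(C)| * |Ob(D)| = 22 * 21 = 462

462


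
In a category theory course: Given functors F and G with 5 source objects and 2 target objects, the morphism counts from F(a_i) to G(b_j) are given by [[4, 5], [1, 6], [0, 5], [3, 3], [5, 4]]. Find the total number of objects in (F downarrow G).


Objects of (F downarrow G) are triples (a, b, h: F(a)->G(b)).
The count equals the sum of all entries in the hom-matrix.
sum(row 0) = 9
sum(row 1) = 7
sum(row 2) = 5
sum(row 3) = 6
sum(row 4) = 9
Grand total = 36

36


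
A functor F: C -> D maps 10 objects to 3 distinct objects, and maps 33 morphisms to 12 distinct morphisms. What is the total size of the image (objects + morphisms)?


The image of F consists of distinct objects and distinct morphisms.
|Im(F)| on objects = 3
|Im(F)| on morphisms = 12
Total image cardinality = 3 + 12 = 15

15


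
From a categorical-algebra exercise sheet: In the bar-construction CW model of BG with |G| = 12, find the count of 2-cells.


In the bar-construction CW model of BG, the n-cells are indexed by
n-tuples [g_1|...|g_n] of non-identity elements of G (degenerate
simplices with some g_i = e do not contribute cells), so there are
(|G| - 1)^n n-cells.
For dim = 2 with |G| = 12:
cells = (12 - 1)^2 = 11^2 = 121

121


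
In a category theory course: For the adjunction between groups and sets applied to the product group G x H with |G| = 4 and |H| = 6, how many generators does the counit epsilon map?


The counit epsilon_K: F(U(K)) -> K of the Free-Forgetful adjunction
maps |K| generators of F(U(K)) into K. For K = G x H (the product group),
|G x H| = |G| * |H|.
Total generators mapped = 4 * 6 = 24.

24


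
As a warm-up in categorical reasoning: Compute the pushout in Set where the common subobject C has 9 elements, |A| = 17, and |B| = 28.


The pushout A +_C B identifies the images of C in A and B.
|A +_C B| = |A| + |B| - |C| (for injections).
= 17 + 28 - 9 = 36

36


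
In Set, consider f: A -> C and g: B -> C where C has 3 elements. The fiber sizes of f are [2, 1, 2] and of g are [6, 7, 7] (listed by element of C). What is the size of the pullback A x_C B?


The pullback A x_C B consists of pairs (a, b) with f(a) = g(b).
For each element c in C, the fiber product has |f^-1(c)| * |g^-1(c)| elements.
Summing over C: 2 * 6 + 1 * 7 + 2 * 7
= 12 + 7 + 14 = 33

33


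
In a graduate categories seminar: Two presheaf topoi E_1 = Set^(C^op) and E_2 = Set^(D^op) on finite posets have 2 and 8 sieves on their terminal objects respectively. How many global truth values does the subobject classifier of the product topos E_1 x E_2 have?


In a product of presheaf topoi E_1 x E_2, the subobject classifier
is Omega = Omega_1 x Omega_2 (componentwise), so
|Omega(top)| = |Omega_1(top_1)| * |Omega_2(top_2)|.
= 2 * 8 = 16.

16


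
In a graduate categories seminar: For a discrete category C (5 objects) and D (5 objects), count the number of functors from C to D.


A functor from a discrete category C to D is determined by
where each object maps. Each of the 5 objects of C can map
to any of the 5 objects of D independently.
Number of functors = 5^5 = 3125

3125


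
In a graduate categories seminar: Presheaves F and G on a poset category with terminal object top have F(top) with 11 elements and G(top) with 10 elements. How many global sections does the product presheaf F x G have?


Global sections of a presheaf on a poset with terminal top satisfy
Gamma(H) ~ H(top). Presheaves admit pointwise products, so
(F x G)(top) = F(top) x G(top) (Cartesian product).
|Gamma(F x G)| = |F(top)| * |G(top)| = 11 * 10 = 110.

110


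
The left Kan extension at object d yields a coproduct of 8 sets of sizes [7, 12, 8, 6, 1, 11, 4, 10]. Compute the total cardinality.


Pointwise, the left Kan extension (Lan_F H)(d) is the colimit, indexed
by the comma category (F downarrow d), of H composed with the
projection (F downarrow d) -> C. Here that colimit is given
as a coproduct (disjoint union) of sets, so its cardinality is the
sum of the sizes of the summands.
Coproduct of sets with sizes: 7 + 12 + 8 + 6 + 1 + 11 + 4 + 10
= 59

59


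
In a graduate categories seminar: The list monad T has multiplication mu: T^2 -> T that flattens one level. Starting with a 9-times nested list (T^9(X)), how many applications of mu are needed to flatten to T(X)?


Each application of mu: T^2 -> T removes one layer of nesting.
Starting at depth 9 (i.e., T^9(X)), we need to reach T(X).
Number of mu applications = 9 - 1 = 8

8


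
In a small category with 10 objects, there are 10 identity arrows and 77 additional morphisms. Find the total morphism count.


Each object has an identity morphism, giving 10 identities.
Adding the 77 non-identity morphisms:
Total = 10 + 77 = 87

87


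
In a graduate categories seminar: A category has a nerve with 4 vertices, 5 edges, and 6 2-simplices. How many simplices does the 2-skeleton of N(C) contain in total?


The 2-skeleton of the nerve N(C) consists of simplices in dimensions 0, 1, 2:
  |N(C)_0| = 4 (objects)
  |N(C)_1| = 5 (morphisms)
  |N(C)_2| = 6 (composable pairs)
Total = 4 + 5 + 6 = 15

15


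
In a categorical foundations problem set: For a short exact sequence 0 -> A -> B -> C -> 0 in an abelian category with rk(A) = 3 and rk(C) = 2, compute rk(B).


For a short exact sequence 0 -> A -> B -> C -> 0,
rank is additive: rank(B) = rank(A) + rank(C).
rank(B) = 3 + 2 = 5

5


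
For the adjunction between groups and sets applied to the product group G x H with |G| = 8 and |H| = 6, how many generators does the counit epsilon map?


The counit epsilon_K: F(U(K)) -> K of the Free-Forgetful adjunction
maps |K| generators of F(U(K)) into K. For K = G x H (the product group),
|G x H| = |G| * |H|.
Total generators mapped = 8 * 6 = 48.

48


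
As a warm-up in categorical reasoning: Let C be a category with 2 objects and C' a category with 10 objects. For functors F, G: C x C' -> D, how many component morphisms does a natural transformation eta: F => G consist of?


A natural transformation eta: F => G assigns one component morphism per
object of the domain category.
The domain is the product category C x C', so
|Ob(C x C')| = |Ob(C)| * |Ob(C')| = 2 * 10 = 20.
Therefore eta has 20 component morphisms.

20


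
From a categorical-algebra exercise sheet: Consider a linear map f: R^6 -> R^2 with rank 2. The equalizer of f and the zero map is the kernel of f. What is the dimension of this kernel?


The equalizer of f and the zero map is ker(f).
By the rank-nullity theorem: dim(ker(f)) = dim(domain) - rank(f).
dim(ker(f)) = 6 - 2 = 4

4


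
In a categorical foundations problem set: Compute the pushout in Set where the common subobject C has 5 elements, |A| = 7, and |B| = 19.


The pushout A +_C B identifies the images of C in A and B.
|A +_C B| = |A| + |B| - |C| (for injections).
= 7 + 19 - 5 = 21

21


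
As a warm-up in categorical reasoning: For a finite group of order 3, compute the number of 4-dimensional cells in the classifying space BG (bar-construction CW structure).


In the bar-construction CW model of BG, the n-cells are indexed by
n-tuples [g_1|...|g_n] of non-identity elements of G (degenerate
simplices with some g_i = e do not contribute cells), so there are
(|G| - 1)^n n-cells.
For dim = 4 with |G| = 3:
cells = (3 - 1)^4 = 2^4 = 16

16


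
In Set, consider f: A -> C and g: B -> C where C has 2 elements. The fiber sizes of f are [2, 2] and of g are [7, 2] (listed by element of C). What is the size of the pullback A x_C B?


The pullback A x_C B consists of pairs (a, b) with f(a) = g(b).
For each element c in C, the fiber product has |f^-1(c)| * |g^-1(c)| elements.
Summing over C: 2 * 7 + 2 * 2
= 14 + 4 = 18

18


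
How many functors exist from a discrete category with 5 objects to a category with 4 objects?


A functor from a discrete category C to D is determined by
where each object maps. Each of the 5 objects of C can map
to any of the 4 objects of D independently.
Number of functors = 4^5 = 1024

1024


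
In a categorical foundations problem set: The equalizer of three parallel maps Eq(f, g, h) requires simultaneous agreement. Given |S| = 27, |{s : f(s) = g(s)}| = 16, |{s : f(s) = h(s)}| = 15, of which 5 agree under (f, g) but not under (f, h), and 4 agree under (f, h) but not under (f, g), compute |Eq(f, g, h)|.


Eq(f, g, h) is the triple-agreement set: points in S where all three
maps take the same value. Using inclusion-exclusion on the pairwise data:
Pair (f, g) agrees on 16 points; pair (f, h) on 15 points.
Points agreeing under (f, g) but not (f, h) = 5; under (f, h) but not (f, g) = 4.
Triple-agreement = agreement-in-(f, g) minus points that agree under (f, g) but not (f, h):
|Eq(f, g, h)| = 16 - 5 = 11
(cross-check via (f, h): 15 - 4 = 11.)

11


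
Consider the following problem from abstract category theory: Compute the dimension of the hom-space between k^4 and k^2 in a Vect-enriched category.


In Vect-enriched categories, Hom(k^n, k^m) is the space of m x n matrices.
dim(Hom(k^4, k^2)) = 2 * 4 = 8

8


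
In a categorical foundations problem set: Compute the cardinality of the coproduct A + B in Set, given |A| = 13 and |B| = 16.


In Set, the coproduct A + B is the disjoint union.
|A + B| = |A| + |B| = 13 + 16 = 29

29


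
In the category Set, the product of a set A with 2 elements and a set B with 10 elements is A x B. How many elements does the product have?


In Set, the product A x B is the Cartesian product.
By the universal property, |A x B| = |A| * |B|.
|A x B| = 2 * 10 = 20

20


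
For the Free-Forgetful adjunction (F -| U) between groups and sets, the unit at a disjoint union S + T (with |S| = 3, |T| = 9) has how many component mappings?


The unit eta_X: X -> U(F(X)) of the Free-Forgetful adjunction
maps each element of X to a generator of F(X). For X = S + T (disjoint
union in Set), |S + T| = |S| + |T|.
Total mappings = 3 + 9 = 12.

12


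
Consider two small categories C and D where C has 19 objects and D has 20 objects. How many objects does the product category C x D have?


The product category C x D has objects that are pairs (c, d).
Number of pairs = |Ob(C)| * |Ob(D)| = 19 * 20 = 380

380


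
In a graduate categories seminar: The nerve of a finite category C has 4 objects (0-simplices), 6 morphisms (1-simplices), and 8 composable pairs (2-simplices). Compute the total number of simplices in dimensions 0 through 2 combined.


The 2-skeleton of the nerve N(C) consists of simplices in dimensions 0, 1, 2:
  |N(C)_0| = 4 (objects)
  |N(C)_1| = 6 (morphisms)
  |N(C)_2| = 8 (composable pairs)
Total = 4 + 6 + 8 = 18

18


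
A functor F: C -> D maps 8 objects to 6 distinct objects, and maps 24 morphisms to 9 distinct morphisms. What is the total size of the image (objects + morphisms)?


The image of F consists of distinct objects and distinct morphisms.
|Im(F)| on objects = 6
|Im(F)| on morphisms = 9
Total image cardinality = 6 + 9 = 15

15


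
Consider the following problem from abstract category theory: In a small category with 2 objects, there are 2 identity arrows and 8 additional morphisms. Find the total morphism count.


Each object has an identity morphism, giving 2 identities.
Adding the 8 non-identity morphisms:
Total = 2 + 8 = 10

10


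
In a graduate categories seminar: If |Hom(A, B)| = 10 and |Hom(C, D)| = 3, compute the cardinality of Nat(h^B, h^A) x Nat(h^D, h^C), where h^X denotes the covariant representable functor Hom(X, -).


By the Yoneda lemma, Nat(h^B, h^A) is isomorphic to Hom(A, B),
so |Nat(h^B, h^A)| = |Hom(A, B)| and |Nat(h^D, h^C)| = |Hom(C, D)|.
|Hom(A, B)| = 10, |Hom(C, D)| = 3.
|Nat(h^B, h^A) x Nat(h^D, h^C)| = 10 * 3 = 30

30


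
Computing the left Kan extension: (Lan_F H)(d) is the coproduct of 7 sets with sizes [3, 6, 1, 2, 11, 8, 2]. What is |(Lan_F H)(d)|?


Pointwise, the left Kan extension (Lan_F H)(d) is the colimit, indexed
by the comma category (F downarrow d), of H composed with the
projection (F downarrow d) -> C. Here that colimit is given
as a coproduct (disjoint union) of sets, so its cardinality is the
sum of the sizes of the summands.
Coproduct of sets with sizes: 3 + 6 + 1 + 2 + 11 + 8 + 2
= 33

33


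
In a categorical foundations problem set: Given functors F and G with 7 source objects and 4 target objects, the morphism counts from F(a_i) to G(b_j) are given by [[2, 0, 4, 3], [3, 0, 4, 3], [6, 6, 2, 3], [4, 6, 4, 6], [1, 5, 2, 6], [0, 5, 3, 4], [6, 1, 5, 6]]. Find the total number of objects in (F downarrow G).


Objects of (F downarrow G) are triples (a, b, h: F(a)->G(b)).
The count equals the sum of all entries in the hom-matrix.
sum(row 0) = 9
sum(row 1) = 10
sum(row 2) = 17
sum(row 3) = 20
sum(row 4) = 14
sum(row 5) = 12
sum(row 6) = 18
Grand total = 100

100


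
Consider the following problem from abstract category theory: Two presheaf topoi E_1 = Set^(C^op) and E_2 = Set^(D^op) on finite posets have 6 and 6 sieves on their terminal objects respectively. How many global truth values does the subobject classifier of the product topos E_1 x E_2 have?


In a product of presheaf topoi E_1 x E_2, the subobject classifier
is Omega = Omega_1 x Omega_2 (componentwise), so
|Omega(top)| = |Omega_1(top_1)| * |Omega_2(top_2)|.
= 6 * 6 = 36.

36


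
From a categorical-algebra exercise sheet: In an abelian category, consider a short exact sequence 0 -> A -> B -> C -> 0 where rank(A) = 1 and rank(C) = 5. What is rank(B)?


For a short exact sequence 0 -> A -> B -> C -> 0,
rank is additive: rank(B) = rank(A) + rank(C).
rank(B) = 1 + 5 = 6

6


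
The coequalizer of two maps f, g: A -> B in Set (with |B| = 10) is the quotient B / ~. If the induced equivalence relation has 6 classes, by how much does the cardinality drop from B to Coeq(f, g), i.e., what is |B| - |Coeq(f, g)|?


The coequalizer Coeq(f, g) = B / ~ has one element per equivalence class.
|B| = 10, |Coeq(f, g)| = 6.
|B| - |Coeq(f, g)| = 10 - 6 = 4.

4


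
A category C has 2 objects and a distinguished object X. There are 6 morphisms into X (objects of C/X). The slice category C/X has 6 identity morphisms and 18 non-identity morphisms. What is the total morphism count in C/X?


In the slice category C/X, objects are morphisms to X.
Identity morphisms: 6 (one per object of C/X).
Non-identity morphisms: 18.
Total = 6 + 18 = 24

24


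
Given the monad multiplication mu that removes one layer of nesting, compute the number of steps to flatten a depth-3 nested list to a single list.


Each application of mu: T^2 -> T removes one layer of nesting.
Starting at depth 3 (i.e., T^3(X)), we need to reach T(X).
Number of mu applications = 3 - 1 = 2

2


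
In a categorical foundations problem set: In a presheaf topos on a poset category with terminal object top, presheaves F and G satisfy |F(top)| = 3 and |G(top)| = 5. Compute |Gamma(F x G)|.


Global sections of a presheaf on a poset with terminal top satisfy
Gamma(H) ~ H(top). Presheaves admit pointwise products, so
(F x G)(top) = F(top) x G(top) (Cartesian product).
|Gamma(F x G)| = |F(top)| * |G(top)| = 3 * 5 = 15.

15


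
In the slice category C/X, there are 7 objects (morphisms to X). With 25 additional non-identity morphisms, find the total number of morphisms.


In the slice category C/X, objects are morphisms to X.
Identity morphisms: 7 (one per object of C/X).
Non-identity morphisms: 25.
Total = 7 + 25 = 32

32


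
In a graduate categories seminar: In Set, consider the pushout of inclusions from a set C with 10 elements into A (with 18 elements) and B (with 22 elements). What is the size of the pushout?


The pushout A +_C B identifies the images of C in A and B.
|A +_C B| = |A| + |B| - |C| (for injections).
= 18 + 22 - 10 = 30

30


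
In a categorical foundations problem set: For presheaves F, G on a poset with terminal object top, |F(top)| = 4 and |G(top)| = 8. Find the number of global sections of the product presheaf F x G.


Global sections of a presheaf on a poset with terminal top satisfy
Gamma(H) ~ H(top). Presheaves admit pointwise products, so
(F x G)(top) = F(top) x G(top) (Cartesian product).
|Gamma(F x G)| = |F(top)| * |G(top)| = 4 * 8 = 32.

32


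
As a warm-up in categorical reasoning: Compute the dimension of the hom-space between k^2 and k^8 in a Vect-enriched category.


In Vect-enriched categories, Hom(k^n, k^m) is the space of m x n matrices.
dim(Hom(k^2, k^8)) = 8 * 2 = 16

16


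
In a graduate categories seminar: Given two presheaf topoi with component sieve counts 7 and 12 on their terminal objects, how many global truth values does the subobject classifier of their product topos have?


In a product of presheaf topoi E_1 x E_2, the subobject classifier
is Omega = Omega_1 x Omega_2 (componentwise), so
|Omega(top)| = |Omega_1(top_1)| * |Omega_2(top_2)|.
= 7 * 12 = 84.

84


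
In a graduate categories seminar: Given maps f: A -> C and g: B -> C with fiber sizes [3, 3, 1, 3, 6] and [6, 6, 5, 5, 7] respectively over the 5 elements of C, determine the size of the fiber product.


The pullback A x_C B consists of pairs (a, b) with f(a) = g(b).
For each element c in C, the fiber product has |f^-1(c)| * |g^-1(c)| elements.
Summing over C: 3 * 6 + 3 * 6 + 1 * 5 + 3 * 5 + 6 * 7
= 18 + 18 + 5 + 15 + 42 = 98

98


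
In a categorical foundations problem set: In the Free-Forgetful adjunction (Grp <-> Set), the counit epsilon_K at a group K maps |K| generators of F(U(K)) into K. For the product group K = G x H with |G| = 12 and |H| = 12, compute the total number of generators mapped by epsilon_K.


The counit epsilon_K: F(U(K)) -> K of the Free-Forgetful adjunction
maps |K| generators of F(U(K)) into K. For K = G x H (the product group),
|G x H| = |G| * |H|.
Total generators mapped = 12 * 12 = 144.

144


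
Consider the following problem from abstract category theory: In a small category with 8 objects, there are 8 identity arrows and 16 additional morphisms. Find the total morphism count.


Each object has an identity morphism, giving 8 identities.
Adding the 16 non-identity morphisms:
Total = 8 + 16 = 24

24
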